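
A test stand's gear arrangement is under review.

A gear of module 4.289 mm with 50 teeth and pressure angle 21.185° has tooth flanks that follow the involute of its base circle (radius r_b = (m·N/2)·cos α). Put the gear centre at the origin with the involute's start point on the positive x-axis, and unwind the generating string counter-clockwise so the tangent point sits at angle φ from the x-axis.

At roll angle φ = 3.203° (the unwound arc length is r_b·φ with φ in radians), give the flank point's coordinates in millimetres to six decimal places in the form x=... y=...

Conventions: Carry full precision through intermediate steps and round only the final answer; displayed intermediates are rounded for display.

x=100.134669 y=0.005820

class = single-mesh tooth geometry [base-circle involute, m = 4.289, 50T]
pitch radius r_p = m·N/2 = 4.289·50/2 = 107.225000
base radius r_b = r_p·cos α = 107.225000·cos 21.185° = 99.978567
roll angle φ = 3.203° = 0.05590290 rad
x = r_b·(cos φ + φ·sin φ) = 100.134669
y = r_b·(sin φ − φ·cos φ) = 0.005820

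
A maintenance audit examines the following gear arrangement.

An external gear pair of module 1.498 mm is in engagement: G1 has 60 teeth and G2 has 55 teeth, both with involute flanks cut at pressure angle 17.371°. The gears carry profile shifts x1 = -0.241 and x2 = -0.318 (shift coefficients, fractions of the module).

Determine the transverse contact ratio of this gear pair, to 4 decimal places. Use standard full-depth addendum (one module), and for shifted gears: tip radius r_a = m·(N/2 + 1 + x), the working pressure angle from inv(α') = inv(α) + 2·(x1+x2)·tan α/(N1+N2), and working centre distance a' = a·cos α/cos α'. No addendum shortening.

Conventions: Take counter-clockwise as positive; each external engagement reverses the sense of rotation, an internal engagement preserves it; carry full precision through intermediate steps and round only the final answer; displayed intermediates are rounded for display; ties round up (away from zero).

single-mesh involute tooth geometry (60T engaging 55T at module 1.498)
base radii: r_b1 = 42.890357, r_b2 = 39.316160
tip radii: r_a1 = 46.076982, r_a2 = 42.216636
inv(α') = inv(17.371°) + 2·(-0.241-0.318)·tan α/(60+55) = 0.00660289  ⇒  α' = 15.35280°
a' = a·cos α / cos α' = 86.1350·cos 17.371°/cos 15.35280° = 85.248718
action lengths: √(r_a1²−r_b1²) = 16.837623, √(r_a2²−r_b2²) = 15.378032
base pitch p_b = π·m·cos α = 4.491468
CR = (16.837623 + 15.378032 − 85.248718·sin 15.35280°)/4.491468 = 2.147415
contact ratio ≈ 2.1474

2.1474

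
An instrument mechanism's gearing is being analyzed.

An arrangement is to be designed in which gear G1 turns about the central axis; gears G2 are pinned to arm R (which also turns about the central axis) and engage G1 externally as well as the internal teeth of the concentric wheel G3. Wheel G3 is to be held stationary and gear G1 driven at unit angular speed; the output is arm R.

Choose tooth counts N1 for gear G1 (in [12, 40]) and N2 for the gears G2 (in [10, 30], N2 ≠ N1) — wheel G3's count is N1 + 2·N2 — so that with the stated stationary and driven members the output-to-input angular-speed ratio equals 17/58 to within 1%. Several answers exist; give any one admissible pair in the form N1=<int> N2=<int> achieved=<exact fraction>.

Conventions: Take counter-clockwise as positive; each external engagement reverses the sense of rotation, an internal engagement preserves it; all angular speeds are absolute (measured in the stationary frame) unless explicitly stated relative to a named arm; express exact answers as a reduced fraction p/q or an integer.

class = planetary set [ratio 17/58 wanted; Willis about the carrier]
Willis with ω_ring = 0: ω_arm/ω_sun = N1/(N1+N3); set equal to 17/58  ⇒  N3/N1 = 1/(17/58) − 1 = 41/17
N3 = N1 + 2·N2  ⇒  N2/N1 = (N3/N1 − 1)/2 = (41/17 − 1)/2 = 12/17
smallest multiple with N1 ≥ 12 and N2 ≥ 10: k = 1  ⇒  N1 = 1·17 = 17, N2 = 1·12 = 12 (N1 ≤ 40, N2 ≤ 30, N2 ≠ N1 ✓), N3 = 17 + 2·12 = 41
check: N1/(N1+N3) with N1 = 17, N3 = 41 gives 17/58; |achieved − target| = 0 ≤ 17/5800 ✓

N1=17 N2=12 achieved=17/58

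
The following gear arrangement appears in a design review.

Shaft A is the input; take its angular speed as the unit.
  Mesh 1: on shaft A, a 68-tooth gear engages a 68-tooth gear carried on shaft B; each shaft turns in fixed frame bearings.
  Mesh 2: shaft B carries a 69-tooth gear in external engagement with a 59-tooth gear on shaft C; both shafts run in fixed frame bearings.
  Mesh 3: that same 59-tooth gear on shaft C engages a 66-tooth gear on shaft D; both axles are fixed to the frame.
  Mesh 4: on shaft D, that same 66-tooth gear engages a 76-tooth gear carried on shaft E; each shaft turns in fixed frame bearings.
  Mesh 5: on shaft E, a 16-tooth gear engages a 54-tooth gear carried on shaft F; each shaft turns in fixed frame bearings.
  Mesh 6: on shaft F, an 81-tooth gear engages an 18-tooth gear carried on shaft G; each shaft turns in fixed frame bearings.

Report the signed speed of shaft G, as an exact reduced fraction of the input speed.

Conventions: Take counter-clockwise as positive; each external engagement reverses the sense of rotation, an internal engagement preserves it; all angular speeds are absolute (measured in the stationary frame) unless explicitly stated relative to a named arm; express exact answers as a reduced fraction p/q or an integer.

6-mesh fixed-axis compound train (all bearings frame-fixed)
mesh 1 [68T→68T]: |ω|/ω_in = 1×68/68 = 1, sense flips to −
mesh 2 [69T→59T]: |ω|/ω_in = 1×69/59 = 69/59, sense flips to +
mesh 3 [59T→66T]: |ω|/ω_in = (69/59)×59/66 = 23/22, sense flips to −
mesh 4 [66T→76T]: |ω|/ω_in = (23/22)×66/76 = 69/76, sense flips to +
mesh 5 [16T→54T]: |ω|/ω_in = (69/76)×16/54 = 46/171, sense flips to −
mesh 6 [81T→18T]: |ω|/ω_in = (46/171)×81/18 = 23/19, sense flips to +
signed output speed (× input speed) = 23/19

23/19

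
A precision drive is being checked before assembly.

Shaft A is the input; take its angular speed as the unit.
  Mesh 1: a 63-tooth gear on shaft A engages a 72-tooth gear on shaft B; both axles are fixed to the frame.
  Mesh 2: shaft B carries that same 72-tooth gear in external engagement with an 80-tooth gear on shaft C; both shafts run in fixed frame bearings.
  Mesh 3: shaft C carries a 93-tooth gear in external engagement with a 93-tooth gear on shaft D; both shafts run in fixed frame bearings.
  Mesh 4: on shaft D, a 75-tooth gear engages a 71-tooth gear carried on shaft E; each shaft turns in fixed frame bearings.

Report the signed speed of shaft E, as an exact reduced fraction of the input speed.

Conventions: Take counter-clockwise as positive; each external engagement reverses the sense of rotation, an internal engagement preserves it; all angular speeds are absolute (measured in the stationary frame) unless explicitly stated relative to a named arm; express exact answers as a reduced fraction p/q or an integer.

4-mesh fixed-axis compound train (all bearings frame-fixed)
mesh 1 [63T→72T]: |ω|/ω_in = 1×63/72 = 7/8, sense flips to −
mesh 2 [72T→80T]: |ω|/ω_in = (7/8)×72/80 = 63/80, sense flips to +
mesh 3 [93T→93T]: |ω|/ω_in = (63/80)×93/93 = 63/80, sense flips to −
mesh 4 [75T→71T]: |ω|/ω_in = (63/80)×75/71 = 945/1136, sense flips to +
signed output speed (× input speed) = 945/1136

945/1136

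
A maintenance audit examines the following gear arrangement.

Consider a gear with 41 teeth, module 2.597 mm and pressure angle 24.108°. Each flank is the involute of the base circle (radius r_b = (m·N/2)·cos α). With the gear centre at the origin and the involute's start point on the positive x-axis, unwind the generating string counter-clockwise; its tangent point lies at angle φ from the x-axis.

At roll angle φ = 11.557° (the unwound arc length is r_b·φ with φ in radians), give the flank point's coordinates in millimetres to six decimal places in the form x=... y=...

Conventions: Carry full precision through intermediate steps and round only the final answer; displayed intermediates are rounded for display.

x=49.573420 y=0.132394

class = single-mesh tooth geometry [base-circle involute, m = 2.597, 41T]
pitch radius r_p = m·N/2 = 2.597·41/2 = 53.238500
base radius r_b = r_p·cos α = 53.238500·cos 24.108° = 48.594887
roll angle φ = 11.557° = 0.20170770 rad
x = r_b·(cos φ + φ·sin φ) = 49.573420
y = r_b·(sin φ − φ·cos φ) = 0.132394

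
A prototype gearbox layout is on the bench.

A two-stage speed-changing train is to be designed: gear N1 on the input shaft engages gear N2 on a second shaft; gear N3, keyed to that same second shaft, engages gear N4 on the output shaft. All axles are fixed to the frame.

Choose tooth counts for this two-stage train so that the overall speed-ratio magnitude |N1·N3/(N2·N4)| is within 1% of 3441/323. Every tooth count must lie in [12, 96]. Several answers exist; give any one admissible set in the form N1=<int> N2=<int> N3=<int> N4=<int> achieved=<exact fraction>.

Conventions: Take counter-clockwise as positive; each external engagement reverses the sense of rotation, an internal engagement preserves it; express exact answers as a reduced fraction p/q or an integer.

2-stage fixed-axis compound train for ratio 3441/323
target = 3441/323 in lowest terms: an exact hit needs N1·N3 = k·3441 and N2·N4 = k·323 for one integer k, every count in [12, 96]; additionally prefer no 1:1 stage (N1 ≠ N2, N3 ≠ N4)
k = 1: N1·N3 = 3441 = 37·93, N2·N4 = 323 = 17·19
achieved = 37·93/(17·19) = 3441/323; |achieved − target| = 0 ≤ 3441/32300 ✓

N1=37 N2=17 N3=93 N4=19 achieved=3441/323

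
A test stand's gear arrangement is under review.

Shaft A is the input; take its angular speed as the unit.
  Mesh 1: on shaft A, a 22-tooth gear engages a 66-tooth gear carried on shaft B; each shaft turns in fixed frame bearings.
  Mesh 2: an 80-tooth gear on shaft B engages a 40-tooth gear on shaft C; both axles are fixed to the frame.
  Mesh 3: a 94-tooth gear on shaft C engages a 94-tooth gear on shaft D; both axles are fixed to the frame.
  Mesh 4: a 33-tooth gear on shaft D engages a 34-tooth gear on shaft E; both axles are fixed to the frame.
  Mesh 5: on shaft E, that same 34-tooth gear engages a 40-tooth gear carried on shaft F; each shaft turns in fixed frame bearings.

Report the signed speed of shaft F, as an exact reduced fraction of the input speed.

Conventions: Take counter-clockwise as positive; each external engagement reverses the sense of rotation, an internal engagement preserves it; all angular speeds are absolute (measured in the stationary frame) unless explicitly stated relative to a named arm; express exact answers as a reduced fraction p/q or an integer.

5-mesh fixed-axis compound train (all bearings frame-fixed)
mesh 1 [22T→66T]: |ω|/ω_in = 1×22/66 = 1/3, sense flips to −
mesh 2 [80T→40T]: |ω|/ω_in = (1/3)×80/40 = 2/3, sense flips to +
mesh 3 [94T→94T]: |ω|/ω_in = (2/3)×94/94 = 2/3, sense flips to −
mesh 4 [33T→34T]: |ω|/ω_in = (2/3)×33/34 = 11/17, sense flips to +
mesh 5 [34T→40T]: |ω|/ω_in = (11/17)×34/40 = 11/20, sense flips to −
signed output speed (× input speed) = -11/20

-11/20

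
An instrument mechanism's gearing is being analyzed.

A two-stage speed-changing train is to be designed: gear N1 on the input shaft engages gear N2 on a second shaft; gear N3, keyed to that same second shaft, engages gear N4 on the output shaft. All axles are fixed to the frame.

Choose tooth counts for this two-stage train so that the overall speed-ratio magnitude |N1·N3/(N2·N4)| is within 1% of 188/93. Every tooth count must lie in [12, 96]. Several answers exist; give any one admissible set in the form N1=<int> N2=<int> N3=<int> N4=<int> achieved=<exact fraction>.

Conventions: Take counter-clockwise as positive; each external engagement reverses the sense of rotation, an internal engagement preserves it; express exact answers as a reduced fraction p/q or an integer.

N1=16 N2=12 N3=47 N4=31 achieved=188/93

class = fixed-axis compound train [2-stage, 188/93 wanted]
target = 188/93 in lowest terms: an exact hit needs N1·N3 = k·188 and N2·N4 = k·93 for one integer k, every count in [12, 96]; additionally prefer no 1:1 stage (N1 ≠ N2, N3 ≠ N4)
k = 1…3: no 1:1-free in-range split of k·188 and k·93 into factor pairs; take k = 4
k = 4: N1·N3 = 752 = 16·47, N2·N4 = 372 = 12·31
achieved = 16·47/(12·31) = 188/93; |achieved − target| = 0 ≤ 47/2325 ✓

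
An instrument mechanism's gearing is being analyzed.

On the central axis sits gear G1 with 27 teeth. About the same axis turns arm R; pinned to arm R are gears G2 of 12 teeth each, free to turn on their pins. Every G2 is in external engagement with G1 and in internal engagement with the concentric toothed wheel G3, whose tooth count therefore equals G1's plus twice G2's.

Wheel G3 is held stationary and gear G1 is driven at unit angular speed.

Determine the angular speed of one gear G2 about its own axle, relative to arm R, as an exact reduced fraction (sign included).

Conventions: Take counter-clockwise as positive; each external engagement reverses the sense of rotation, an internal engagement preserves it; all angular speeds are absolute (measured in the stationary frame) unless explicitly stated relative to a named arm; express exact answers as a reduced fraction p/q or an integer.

-153/104

class = planetary set [G3 = 27+2·12 = 51; Willis about the carrier]
ring teeth: 27 + 2·12 = 51
27(ω_sun−ω_arm) = −51(ω_ring−ω_arm),  ω_ring = 0, ω_sun = 1
27(1−ω_arm) = −51(0−ω_arm)  ⇒  78·ω_arm = 27  ⇒  ω_arm = 9/26
sun–planet mesh: 27·(1−9/26) = −12·(ω_p−ω_arm)  ⇒  ω_p−ω_arm = -153/104
exact speed ratio = -153/104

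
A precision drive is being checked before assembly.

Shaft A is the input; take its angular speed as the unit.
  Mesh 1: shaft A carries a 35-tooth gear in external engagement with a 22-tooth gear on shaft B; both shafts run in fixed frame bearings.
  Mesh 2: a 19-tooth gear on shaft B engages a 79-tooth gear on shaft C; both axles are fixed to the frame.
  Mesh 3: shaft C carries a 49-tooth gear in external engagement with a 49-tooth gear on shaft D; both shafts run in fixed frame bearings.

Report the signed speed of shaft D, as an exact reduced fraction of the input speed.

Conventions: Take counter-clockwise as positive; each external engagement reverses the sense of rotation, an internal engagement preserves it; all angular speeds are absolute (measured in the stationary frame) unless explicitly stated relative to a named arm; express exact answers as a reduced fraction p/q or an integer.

3-mesh fixed-axis compound train (all bearings frame-fixed)
mesh 1 [35T→22T]: |ω|/ω_in = 1×35/22 = 35/22, sense flips to −
mesh 2 [19T→79T]: |ω|/ω_in = (35/22)×19/79 = 665/1738, sense flips to +
mesh 3 [49T→49T]: |ω|/ω_in = (665/1738)×49/49 = 665/1738, sense flips to −
signed output speed (× input speed) = -665/1738

-665/1738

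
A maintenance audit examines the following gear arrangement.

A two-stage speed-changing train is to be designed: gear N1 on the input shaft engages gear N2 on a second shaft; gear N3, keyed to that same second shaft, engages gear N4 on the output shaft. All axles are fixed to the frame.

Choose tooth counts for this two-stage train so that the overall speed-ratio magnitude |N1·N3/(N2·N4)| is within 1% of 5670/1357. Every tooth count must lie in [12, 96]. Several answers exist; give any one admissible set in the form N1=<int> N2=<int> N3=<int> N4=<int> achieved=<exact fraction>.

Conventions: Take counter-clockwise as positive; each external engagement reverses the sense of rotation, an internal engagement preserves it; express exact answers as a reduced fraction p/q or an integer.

N1=63 N2=23 N3=90 N4=59 achieved=5670/1357

class = fixed-axis compound train [2-stage, 5670/1357 wanted]
target = 5670/1357 in lowest terms: an exact hit needs N1·N3 = k·5670 and N2·N4 = k·1357 for one integer k, every count in [12, 96]; additionally prefer no 1:1 stage (N1 ≠ N2, N3 ≠ N4)
k = 1: N1·N3 = 5670 = 63·90, N2·N4 = 1357 = 23·59
achieved = 63·90/(23·59) = 5670/1357; |achieved − target| = 0 ≤ 567/13570 ✓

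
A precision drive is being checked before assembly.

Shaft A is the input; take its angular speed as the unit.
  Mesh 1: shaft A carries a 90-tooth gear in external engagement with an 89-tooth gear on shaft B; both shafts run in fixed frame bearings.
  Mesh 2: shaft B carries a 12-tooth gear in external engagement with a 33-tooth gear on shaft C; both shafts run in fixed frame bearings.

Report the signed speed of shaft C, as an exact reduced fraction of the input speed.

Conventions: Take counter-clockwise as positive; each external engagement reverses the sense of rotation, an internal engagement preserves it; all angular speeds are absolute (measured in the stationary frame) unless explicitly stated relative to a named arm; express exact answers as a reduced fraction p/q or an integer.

360/979

2-mesh fixed-axis compound train (all bearings frame-fixed)
mesh 1 [90T→89T]: |ω|/ω_in = 1×90/89 = 90/89, sense flips to −
mesh 2 [12T→33T]: |ω|/ω_in = (90/89)×12/33 = 360/979, sense flips to +
signed output speed (× input speed) = 360/979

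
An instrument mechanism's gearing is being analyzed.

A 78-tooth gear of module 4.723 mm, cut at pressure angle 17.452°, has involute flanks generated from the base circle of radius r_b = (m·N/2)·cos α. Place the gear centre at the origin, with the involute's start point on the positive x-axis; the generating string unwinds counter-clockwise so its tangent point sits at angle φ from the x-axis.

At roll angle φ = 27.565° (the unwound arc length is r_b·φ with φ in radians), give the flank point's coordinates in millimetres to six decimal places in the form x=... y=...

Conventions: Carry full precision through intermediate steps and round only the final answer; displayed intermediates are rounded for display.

recognized (one wheel, involute flank): single-mesh tooth geometry, m = 4.723, N = 78
pitch radius r_p = m·N/2 = 4.723·78/2 = 184.197000
base radius r_b = r_p·cos α = 184.197000·cos 17.452° = 175.718142
roll angle φ = 27.565° = 0.48110001 rad
x = r_b·(cos φ + φ·sin φ) = 194.892096
y = r_b·(sin φ − φ·cos φ) = 6.372589

x=194.892096 y=6.372589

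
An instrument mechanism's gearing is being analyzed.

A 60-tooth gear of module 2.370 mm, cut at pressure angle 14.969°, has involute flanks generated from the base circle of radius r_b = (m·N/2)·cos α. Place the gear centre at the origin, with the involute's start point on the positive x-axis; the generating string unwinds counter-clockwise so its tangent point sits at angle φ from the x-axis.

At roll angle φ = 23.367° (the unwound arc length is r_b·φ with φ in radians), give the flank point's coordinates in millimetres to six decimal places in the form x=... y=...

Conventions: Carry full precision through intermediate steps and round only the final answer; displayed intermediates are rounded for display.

single-mesh involute tooth geometry (60T wheel at module 2.370)
pitch radius r_p = m·N/2 = 2.370·60/2 = 71.100000
base radius r_b = r_p·cos α = 71.100000·cos 14.969° = 68.687273
roll angle φ = 23.367° = 0.40783109 rad
x = r_b·(cos φ + φ·sin φ) = 74.164181
y = r_b·(sin φ − φ·cos φ) = 1.527409

x=74.164181 y=1.527409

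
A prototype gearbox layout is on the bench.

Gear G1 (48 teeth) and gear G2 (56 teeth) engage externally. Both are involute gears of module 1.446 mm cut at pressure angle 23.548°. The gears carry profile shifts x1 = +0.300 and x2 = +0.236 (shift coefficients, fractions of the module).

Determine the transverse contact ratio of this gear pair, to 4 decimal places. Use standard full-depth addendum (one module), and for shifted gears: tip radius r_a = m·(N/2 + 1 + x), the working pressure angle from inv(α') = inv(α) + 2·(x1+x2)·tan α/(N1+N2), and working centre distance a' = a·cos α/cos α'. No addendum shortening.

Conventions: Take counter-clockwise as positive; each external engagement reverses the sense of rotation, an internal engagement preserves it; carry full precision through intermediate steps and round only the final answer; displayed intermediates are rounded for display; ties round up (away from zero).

single-mesh involute tooth geometry (48T engaging 56T at module 1.446)
base radii: r_b1 = 31.814049, r_b2 = 37.116390
tip radii: r_a1 = 36.583800, r_a2 = 42.275256
inv(α') = inv(23.548°) + 2·(+0.300+0.236)·tan α/(48+56) = 0.02931094  ⇒  α' = 24.82352°
a' = a·cos α / cos α' = 75.1920·cos 23.548°/cos 24.82352° = 75.947598
action lengths: √(r_a1²−r_b1²) = 18.062135, √(r_a2²−r_b2²) = 20.237857
base pitch p_b = π·m·cos α = 4.164449
CR = (18.062135 + 20.237857 − 75.947598·sin 24.82352°)/4.164449 = 1.540497
contact ratio ≈ 1.5405

1.5405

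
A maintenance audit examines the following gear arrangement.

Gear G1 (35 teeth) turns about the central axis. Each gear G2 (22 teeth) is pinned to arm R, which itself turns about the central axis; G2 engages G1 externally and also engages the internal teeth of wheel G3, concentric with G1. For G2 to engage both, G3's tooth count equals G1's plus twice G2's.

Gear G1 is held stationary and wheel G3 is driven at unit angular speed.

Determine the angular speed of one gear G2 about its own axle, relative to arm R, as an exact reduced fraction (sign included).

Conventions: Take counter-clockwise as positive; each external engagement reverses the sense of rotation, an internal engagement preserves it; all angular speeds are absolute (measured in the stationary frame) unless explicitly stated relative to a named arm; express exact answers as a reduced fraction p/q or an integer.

2765/2508

class = planetary set [G3 = 35+2·22 = 79; Willis about the carrier]
ring teeth: 35 + 2·22 = 79
35(ω_sun−ω_arm) = −79(ω_ring−ω_arm),  ω_sun = 0, ω_ring = 1
35(0−ω_arm) = −79(1−ω_arm)  ⇒  114·ω_arm = 79  ⇒  ω_arm = 79/114
sun–planet mesh: 35·(0−79/114) = −22·(ω_p−ω_arm)  ⇒  ω_p−ω_arm = 2765/2508
exact speed ratio = 2765/2508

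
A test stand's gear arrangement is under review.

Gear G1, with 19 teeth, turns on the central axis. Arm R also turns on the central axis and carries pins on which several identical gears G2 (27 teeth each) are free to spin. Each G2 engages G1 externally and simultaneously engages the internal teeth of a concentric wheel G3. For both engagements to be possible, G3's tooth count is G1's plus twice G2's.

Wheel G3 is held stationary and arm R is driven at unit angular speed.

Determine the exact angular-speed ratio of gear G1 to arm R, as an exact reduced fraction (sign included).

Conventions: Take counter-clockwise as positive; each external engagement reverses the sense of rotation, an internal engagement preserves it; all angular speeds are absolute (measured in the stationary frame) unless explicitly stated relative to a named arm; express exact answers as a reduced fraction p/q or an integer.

class = planetary set [G3 = 19+2·27 = 73; Willis about the carrier]
ring teeth: 19 + 2·27 = 73
19(ω_sun−ω_arm) = −73(ω_ring−ω_arm),  ω_ring = 0, ω_arm = 1
ω_sun = 1 − (73/19)(0−1) = 92/19
ω_out/ω_in = 92/19

92/19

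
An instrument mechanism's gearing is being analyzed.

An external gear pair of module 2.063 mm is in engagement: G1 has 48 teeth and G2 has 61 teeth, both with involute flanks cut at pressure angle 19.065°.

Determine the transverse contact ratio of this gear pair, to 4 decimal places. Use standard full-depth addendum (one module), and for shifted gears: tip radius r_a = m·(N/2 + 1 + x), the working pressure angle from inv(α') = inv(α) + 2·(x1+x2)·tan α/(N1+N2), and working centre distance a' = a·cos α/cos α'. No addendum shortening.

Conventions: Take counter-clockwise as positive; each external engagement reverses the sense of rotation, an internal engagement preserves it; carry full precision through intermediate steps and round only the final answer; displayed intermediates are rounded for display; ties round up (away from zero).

1.8208

class = single-mesh tooth geometry [involute pair 48T × 61T, m = 2.063]
base radii: r_b1 = 46.796199, r_b2 = 59.470169
tip radii: r_a1 = 51.575000, r_a2 = 64.984500
no profile shift: α' = α, a' = a
action lengths: √(r_a1²−r_b1²) = 21.681707, √(r_a2²−r_b2²) = 26.197027
base pitch p_b = π·m·cos α = 6.125608
CR = (21.681707 + 26.197027 − 112.433500·sin 19.06500°)/6.125608 = 1.820781
contact ratio ≈ 1.8208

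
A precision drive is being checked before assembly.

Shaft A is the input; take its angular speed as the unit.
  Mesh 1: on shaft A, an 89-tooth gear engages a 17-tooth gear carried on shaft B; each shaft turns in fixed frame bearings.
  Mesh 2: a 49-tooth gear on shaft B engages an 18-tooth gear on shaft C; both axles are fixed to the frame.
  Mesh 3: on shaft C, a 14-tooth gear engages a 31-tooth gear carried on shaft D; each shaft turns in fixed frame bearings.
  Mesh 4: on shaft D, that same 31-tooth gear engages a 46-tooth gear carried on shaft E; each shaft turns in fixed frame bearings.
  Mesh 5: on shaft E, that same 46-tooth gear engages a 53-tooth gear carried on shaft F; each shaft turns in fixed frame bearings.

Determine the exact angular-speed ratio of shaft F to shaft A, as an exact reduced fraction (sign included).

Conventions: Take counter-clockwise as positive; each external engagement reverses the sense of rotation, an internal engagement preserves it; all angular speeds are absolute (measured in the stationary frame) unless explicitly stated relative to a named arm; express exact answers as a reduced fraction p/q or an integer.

class = fixed-axis compound train [5 meshes; 5 ratios multiply, 5 sense flips]
mesh 1 [89T→17T]: running ratio 89/17, sense −
mesh 2 [49T→18T]: running ratio 4361/306, sense +
mesh 3 [14T→31T]: running ratio 30527/4743, sense −
mesh 4 [31T→46T]: running ratio 30527/7038, sense +
mesh 5 [46T→53T]: running ratio 30527/8109, sense −
ω_out/ω_in = -30527/8109

-30527/8109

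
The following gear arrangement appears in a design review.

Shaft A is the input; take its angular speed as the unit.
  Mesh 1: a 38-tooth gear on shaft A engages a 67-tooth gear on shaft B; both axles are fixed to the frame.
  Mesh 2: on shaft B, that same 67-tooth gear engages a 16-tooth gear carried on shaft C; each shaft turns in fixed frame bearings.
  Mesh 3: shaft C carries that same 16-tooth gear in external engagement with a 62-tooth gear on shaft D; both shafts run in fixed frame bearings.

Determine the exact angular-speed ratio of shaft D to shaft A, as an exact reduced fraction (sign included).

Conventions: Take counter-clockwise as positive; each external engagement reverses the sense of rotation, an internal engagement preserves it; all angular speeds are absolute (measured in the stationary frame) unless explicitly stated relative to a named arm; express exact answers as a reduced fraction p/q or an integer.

-19/31

class = fixed-axis compound train [3 meshes; 3 ratios multiply, 3 sense flips]
mesh 1 [38T→67T]: running ratio 38/67, sense −
mesh 2 [67T→16T]: running ratio 19/8, sense +
mesh 3 [16T→62T]: running ratio 19/31, sense −
ω_out/ω_in = -19/31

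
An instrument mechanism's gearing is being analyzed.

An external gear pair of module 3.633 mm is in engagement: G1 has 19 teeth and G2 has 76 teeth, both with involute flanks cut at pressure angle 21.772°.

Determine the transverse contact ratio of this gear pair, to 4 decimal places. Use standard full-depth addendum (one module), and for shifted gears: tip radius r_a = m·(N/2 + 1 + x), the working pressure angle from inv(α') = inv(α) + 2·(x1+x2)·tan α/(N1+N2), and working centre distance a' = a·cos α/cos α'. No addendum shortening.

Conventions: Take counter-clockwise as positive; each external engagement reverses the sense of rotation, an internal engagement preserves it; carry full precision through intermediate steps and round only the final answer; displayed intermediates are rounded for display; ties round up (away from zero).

topology: single-mesh involute geometry — m = 3.633, 19T/76T pair
base radii: r_b1 = 32.051555, r_b2 = 128.206222
tip radii: r_a1 = 38.146500, r_a2 = 141.687000
no profile shift: α' = α, a' = a
action lengths: √(r_a1²−r_b1²) = 20.684614, √(r_a2²−r_b2²) = 60.318908
base pitch p_b = π·m·cos α = 10.599256
CR = (20.684614 + 60.318908 − 172.567500·sin 21.77200°)/10.599256 = 1.603491
contact ratio ≈ 1.6035

1.6035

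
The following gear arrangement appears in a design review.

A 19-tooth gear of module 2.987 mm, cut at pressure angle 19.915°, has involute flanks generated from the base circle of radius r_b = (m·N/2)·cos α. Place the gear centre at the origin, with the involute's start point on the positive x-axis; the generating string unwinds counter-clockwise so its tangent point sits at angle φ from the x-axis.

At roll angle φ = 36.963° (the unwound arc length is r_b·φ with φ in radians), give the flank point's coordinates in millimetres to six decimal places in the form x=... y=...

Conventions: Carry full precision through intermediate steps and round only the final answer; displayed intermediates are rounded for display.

topology: single-mesh involute geometry — m = 2.987, N = 19
pitch radius r_p = m·N/2 = 2.987·19/2 = 28.376500
base radius r_b = r_p·cos α = 28.376500·cos 19.915° = 26.679556
roll angle φ = 36.963° = 0.64512605 rad
x = r_b·(cos φ + φ·sin φ) = 31.666972
y = r_b·(sin φ − φ·cos φ) = 2.289852

x=31.666972 y=2.289852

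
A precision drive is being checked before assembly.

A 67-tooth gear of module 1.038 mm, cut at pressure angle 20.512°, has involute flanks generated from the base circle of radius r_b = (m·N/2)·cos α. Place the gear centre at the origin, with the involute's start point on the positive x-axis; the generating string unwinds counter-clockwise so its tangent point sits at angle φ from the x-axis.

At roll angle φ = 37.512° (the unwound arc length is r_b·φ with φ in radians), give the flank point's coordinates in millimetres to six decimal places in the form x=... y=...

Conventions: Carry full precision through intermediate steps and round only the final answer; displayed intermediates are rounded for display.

x=38.818072 y=2.918006

recognized (one wheel, involute flank): single-mesh tooth geometry, m = 1.038, N = 67
pitch radius r_p = m·N/2 = 1.038·67/2 = 34.773000
base radius r_b = r_p·cos α = 34.773000·cos 20.512° = 32.568351
roll angle φ = 37.512° = 0.65470791 rad
x = r_b·(cos φ + φ·sin φ) = 38.818072
y = r_b·(sin φ − φ·cos φ) = 2.918006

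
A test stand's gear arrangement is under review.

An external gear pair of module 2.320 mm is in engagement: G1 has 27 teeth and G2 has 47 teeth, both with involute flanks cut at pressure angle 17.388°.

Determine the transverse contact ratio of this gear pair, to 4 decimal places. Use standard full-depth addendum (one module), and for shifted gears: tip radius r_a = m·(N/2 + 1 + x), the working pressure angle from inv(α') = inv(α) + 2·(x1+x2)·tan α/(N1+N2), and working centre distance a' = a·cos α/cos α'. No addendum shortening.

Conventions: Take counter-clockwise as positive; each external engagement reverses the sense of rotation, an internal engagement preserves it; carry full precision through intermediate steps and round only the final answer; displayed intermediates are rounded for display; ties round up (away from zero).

1.8218

single-mesh involute tooth geometry (27T engaging 47T at module 2.320)
base radii: r_b1 = 29.888768, r_b2 = 52.028596
tip radii: r_a1 = 33.640000, r_a2 = 56.840000
no profile shift: α' = α, a' = a
action lengths: √(r_a1²−r_b1²) = 15.437330, √(r_a2²−r_b2²) = 22.886913
base pitch p_b = π·m·cos α = 6.955432
CR = (15.437330 + 22.886913 − 85.840000·sin 17.38800°)/6.955432 = 1.821848
contact ratio ≈ 1.8218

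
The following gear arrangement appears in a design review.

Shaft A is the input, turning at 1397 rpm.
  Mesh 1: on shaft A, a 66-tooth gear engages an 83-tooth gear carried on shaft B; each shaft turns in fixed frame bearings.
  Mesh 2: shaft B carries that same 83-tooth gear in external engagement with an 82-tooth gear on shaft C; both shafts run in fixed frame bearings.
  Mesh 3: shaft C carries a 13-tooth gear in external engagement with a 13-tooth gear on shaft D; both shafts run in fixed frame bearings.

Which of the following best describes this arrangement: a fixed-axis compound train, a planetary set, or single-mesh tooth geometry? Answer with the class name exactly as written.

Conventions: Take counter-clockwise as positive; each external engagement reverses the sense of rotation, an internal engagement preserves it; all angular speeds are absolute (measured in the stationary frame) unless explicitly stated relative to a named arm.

fixed-axis compound train

recognized (4 fixed axles, 3 meshes): fixed-axis compound train
classification: fixed-axis compound train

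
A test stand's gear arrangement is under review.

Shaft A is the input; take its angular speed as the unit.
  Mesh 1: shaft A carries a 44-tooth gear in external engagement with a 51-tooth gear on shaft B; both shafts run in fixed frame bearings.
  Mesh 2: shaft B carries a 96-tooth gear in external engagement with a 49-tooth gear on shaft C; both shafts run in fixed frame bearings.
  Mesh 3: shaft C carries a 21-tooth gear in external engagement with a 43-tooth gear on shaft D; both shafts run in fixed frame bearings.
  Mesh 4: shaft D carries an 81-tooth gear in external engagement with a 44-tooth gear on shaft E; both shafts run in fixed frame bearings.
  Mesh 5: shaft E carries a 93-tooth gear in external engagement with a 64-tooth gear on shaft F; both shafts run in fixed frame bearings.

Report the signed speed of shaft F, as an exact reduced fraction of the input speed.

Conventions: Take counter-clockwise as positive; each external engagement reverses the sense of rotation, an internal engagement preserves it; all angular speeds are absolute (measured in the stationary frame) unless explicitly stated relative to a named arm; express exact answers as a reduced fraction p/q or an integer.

5-mesh fixed-axis compound train (all bearings frame-fixed)
mesh 1 [44T→51T]: |ω|/ω_in = 1×44/51 = 44/51, sense flips to −
mesh 2 [96T→49T]: |ω|/ω_in = (44/51)×96/49 = 1408/833, sense flips to +
mesh 3 [21T→43T]: |ω|/ω_in = (1408/833)×21/43 = 4224/5117, sense flips to −
mesh 4 [81T→44T]: |ω|/ω_in = (4224/5117)×81/44 = 7776/5117, sense flips to +
mesh 5 [93T→64T]: |ω|/ω_in = (7776/5117)×93/64 = 22599/10234, sense flips to −
signed output speed (× input speed) = -22599/10234

-22599/10234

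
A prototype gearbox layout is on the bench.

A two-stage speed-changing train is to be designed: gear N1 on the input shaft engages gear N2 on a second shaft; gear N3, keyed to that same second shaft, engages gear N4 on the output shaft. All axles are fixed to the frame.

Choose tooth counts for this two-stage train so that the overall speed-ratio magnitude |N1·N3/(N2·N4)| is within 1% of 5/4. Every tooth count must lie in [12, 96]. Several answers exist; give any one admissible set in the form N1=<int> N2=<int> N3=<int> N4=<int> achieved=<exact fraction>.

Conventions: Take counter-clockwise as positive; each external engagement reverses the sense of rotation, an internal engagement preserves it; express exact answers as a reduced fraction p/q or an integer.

class = fixed-axis compound train [2-stage, 5/4 wanted]
target = 5/4 in lowest terms: an exact hit needs N1·N3 = k·5 and N2·N4 = k·4 for one integer k, every count in [12, 96]; additionally prefer no 1:1 stage (N1 ≠ N2, N3 ≠ N4)
k = 1…38: no 1:1-free in-range split of k·5 and k·4 into factor pairs; take k = 39
k = 39: N1·N3 = 195 = 13·15, N2·N4 = 156 = 12·13
achieved = 13·15/(12·13) = 5/4; |achieved − target| = 0 ≤ 1/80 ✓

N1=13 N2=12 N3=15 N4=13 achieved=5/4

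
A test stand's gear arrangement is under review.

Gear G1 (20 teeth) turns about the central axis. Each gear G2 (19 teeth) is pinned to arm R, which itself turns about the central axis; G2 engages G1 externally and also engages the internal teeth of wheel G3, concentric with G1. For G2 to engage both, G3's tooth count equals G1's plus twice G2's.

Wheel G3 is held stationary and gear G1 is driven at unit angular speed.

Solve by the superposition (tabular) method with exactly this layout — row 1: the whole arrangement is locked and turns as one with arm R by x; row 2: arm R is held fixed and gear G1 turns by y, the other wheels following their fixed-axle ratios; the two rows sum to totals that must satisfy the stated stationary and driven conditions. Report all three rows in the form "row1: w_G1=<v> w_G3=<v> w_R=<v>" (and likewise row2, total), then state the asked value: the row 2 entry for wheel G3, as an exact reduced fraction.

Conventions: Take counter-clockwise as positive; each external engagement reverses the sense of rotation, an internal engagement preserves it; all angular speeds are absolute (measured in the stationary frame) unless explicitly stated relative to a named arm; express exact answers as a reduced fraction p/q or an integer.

row1: w_G1=10/39 w_G3=10/39 w_R=10/39
row2: w_G1=29/39 w_G3=-10/39 w_R=0
total: w_G1=1 w_G3=0 w_R=10/39
asked value: -10/39

recognized (axles ride arm R): planetary set, 20/19/58 teeth
row 1 (train locked, turned with arm): all members turn x
superposition row 2 [arm held]: sun y, ring −(20/58)·y, arm 0
boundary: total ω_ring = x − (20/58)·y = 0 and total ω_sun = x + y = 1  ⇒  y = 29/39, x = 10/39
row 2 ring = −(20/58)·29/39 = -10/39
totals (row 1 + row 2): sun 10/39 + 29/39 = 1, ring 10/39 + (-10/39) = 0, arm 10/39 + 0 = 10/39
asked cell (row2, ring) = -10/39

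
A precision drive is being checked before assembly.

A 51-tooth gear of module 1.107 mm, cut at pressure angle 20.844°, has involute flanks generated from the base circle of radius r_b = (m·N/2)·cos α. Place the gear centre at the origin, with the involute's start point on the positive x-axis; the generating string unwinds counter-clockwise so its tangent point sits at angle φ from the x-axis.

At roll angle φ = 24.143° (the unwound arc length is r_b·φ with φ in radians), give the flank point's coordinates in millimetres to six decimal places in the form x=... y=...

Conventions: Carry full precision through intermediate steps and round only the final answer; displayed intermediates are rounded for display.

recognized (one wheel, involute flank): single-mesh tooth geometry, m = 1.107, N = 51
pitch radius r_p = m·N/2 = 1.107·51/2 = 28.228500
base radius r_b = r_p·cos α = 28.228500·cos 20.844° = 26.381021
roll angle φ = 24.143° = 0.42137484 rad
x = r_b·(cos φ + φ·sin φ) = 28.620144
y = r_b·(sin φ − φ·cos φ) = 0.646317

x=28.620144 y=0.646317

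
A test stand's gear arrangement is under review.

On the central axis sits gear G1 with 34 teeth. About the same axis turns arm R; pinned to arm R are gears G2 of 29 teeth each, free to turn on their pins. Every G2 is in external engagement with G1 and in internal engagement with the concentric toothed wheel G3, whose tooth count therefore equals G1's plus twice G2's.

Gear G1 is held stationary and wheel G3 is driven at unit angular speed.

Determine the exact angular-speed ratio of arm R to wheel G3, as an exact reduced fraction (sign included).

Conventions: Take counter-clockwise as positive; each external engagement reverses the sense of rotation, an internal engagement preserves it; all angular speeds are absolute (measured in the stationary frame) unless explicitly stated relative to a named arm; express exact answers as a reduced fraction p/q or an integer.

planetary set (34T centre, 29T on arm, 92T internal) — Willis relation
ring teeth: 34 + 2·29 = 92
34(ω_sun−ω_arm) = −92(ω_ring−ω_arm),  ω_sun = 0, ω_ring = 1
34(0−ω_arm) = −92(1−ω_arm)  ⇒  126·ω_arm = 92  ⇒  ω_arm = 46/63
ω_out/ω_in = 46/63

46/63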